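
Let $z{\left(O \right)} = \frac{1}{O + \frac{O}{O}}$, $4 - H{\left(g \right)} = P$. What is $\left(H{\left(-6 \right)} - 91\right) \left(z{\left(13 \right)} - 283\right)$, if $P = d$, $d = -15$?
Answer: $\frac{142596}{7} \approx 20371.0$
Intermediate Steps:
$P = -15$
$H{\left(g \right)} = 19$ ($H{\left(g \right)} = 4 - -15 = 4 + 15 = 19$)
$z{\left(O \right)} = \frac{1}{1 + O}$ ($z{\left(O \right)} = \frac{1}{O + 1} = \frac{1}{1 + O}$)
$\left(H{\left(-6 \right)} - 91\right) \left(z{\left(13 \right)} - 283\right) = \left(19 - 91\right) \left(\frac{1}{1 + 13} - 283\right) = - 72 \left(\frac{1}{14} - 283\right) = \left(-72\right) \left(- \frac{3961}{14}\right) = \frac{142596}{7}$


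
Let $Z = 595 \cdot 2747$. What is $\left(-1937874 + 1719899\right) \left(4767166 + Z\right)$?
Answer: $-1395395517225$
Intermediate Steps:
$Z = 1634465$
$\left(-1937874 + 1719899\right) \left(4767166 + Z\right) = \left(-1937874 + 1719899\right) \left(4767166 + 1634465\right) = \left(-217975\right) 6401631 = -1395395517225$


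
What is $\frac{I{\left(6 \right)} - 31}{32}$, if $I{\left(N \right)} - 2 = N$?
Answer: $- \frac{23}{32} \approx -0.71875$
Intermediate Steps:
$I{\left(N \right)} = 2 + N$
$\frac{I{\left(6 \right)} - 31}{32} = \frac{\left(2 + 6\right) - 31}{32} = \left(8 - 31\right) \frac{1}{32} = \left(-23\right) \frac{1}{32} = - \frac{23}{32}$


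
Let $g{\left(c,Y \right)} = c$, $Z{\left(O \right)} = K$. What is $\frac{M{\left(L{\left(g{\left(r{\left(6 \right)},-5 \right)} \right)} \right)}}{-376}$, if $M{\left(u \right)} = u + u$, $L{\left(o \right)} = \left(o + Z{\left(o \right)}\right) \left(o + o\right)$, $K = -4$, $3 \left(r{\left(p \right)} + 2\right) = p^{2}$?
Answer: $- \frac{30}{47} \approx -0.6383$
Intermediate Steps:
$r{\left(p \right)} = -2 + \frac{p^{2}}{3}$
$Z{\left(O \right)} = -4$
$L{\left(o \right)} = 2 o \left(-4 + o\right)$ ($L{\left(o \right)} = \left(o - 4\right) \left(o + o\right) = \left(-4 + o\right) 2 o = 2 o \left(-4 + o\right)$)
$M{\left(u \right)} = 2 u$
$\frac{M{\left(L{\left(g{\left(r{\left(6 \right)},-5 \right)} \right)} \right)}}{-376} = \frac{2 \cdot 2 \left(-2 + \frac{6^{2}}{3}\right) \left(-4 - \left(2 - \frac{6^{2}}{3}\right)\right)}{-376} = 2 \cdot 2 \left(-2 + \frac{1}{3} \cdot 36\right) \left(-4 + \left(-2 + \frac{1}{3} \cdot 36\right)\right) \left(- \frac{1}{376}\right) = 2 \cdot 2 \left(-2 + 12\right) \left(-4 + \left(-2 + 12\right)\right) \left(- \frac{1}{376}\right) = 2 \cdot 2 \cdot 10 \left(-4 + 10\right) \left(- \frac{1}{376}\right) = 2 \cdot 2 \cdot 10 \cdot 6 \left(- \frac{1}{376}\right) = 2 \cdot 120 \left(- \frac{1}{376}\right) = 240 \left(- \frac{1}{376}\right) = - \frac{30}{47}$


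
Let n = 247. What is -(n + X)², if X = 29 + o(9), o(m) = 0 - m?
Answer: -71289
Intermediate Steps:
o(m) = -m
X = 20 (X = 29 - 1*9 = 29 - 9 = 20)
-(n + X)² = -(247 + 20)² = -1*267² = -1*71289 = -71289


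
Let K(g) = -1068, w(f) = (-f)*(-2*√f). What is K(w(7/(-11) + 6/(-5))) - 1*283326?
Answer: -284394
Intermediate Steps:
w(f) = 2*f^(3/2)
K(w(7/(-11) + 6/(-5))) - 1*283326 = -1068 - 1*283326 = -1068 - 283326 = -284394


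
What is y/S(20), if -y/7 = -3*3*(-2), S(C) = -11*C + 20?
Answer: 63/100 ≈ 0.63000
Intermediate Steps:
S(C) = 20 - 11*C
y = -126 (y = -7*(-3*3)*(-2) = -(-63)*(-2) = -7*18 = -126)
y/S(20) = -126/(20 - 11*20) = -126/(20 - 220) = -126/(-200) = -126*(-1/200) = 63/100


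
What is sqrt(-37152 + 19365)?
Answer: 77*I*sqrt(3) ≈ 133.37*I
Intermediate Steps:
sqrt(-37152 + 19365) = sqrt(-17787) = 77*I*sqrt(3)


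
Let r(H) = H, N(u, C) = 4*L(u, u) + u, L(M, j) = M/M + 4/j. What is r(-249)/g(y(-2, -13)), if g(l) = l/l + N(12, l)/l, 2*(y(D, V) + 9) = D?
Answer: 3735/11 ≈ 339.55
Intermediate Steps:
L(M, j) = 1 + 4/j
y(D, V) = -9 + D/2
N(u, C) = u + 4*(4 + u)/u (N(u, C) = 4*((4 + u)/u) + u = 4*(4 + u)/u + u = u + 4*(4 + u)/u)
g(l) = 1 + 52/(3*l) (g(l) = l/l + (4 + 12 + 16/12)/l = 1 + (4 + 12 + 16*(1/12))/l = 1 + (4 + 12 + 4/3)/l = 1 + 52/(3*l))
r(-249)/g(y(-2, -13)) = -249*(-9 + (½)*(-2))/(52/3 + (-9 + (½)*(-2))) = -249*(-9 - 1)/(52/3 + (-9 - 1)) = -249*(-10/(52/3 - 10)) = -249/((-⅒*22/3)) = -249/(-11/15) = -249*(-15/11) = 3735/11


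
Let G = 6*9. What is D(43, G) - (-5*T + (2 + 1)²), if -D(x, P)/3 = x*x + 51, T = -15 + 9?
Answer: -5739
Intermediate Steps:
G = 54
T = -6
D(x, P) = -153 - 3*x² (D(x, P) = -3*(x*x + 51) = -3*(x² + 51) = -3*(51 + x²) = -153 - 3*x²)
D(43, G) - (-5*T + (2 + 1)²) = (-153 - 3*43²) - (-5*(-6) + (2 + 1)²) = (-153 - 3*1849) - (30 + 3²) = (-153 - 5547) - (30 + 9) = -5700 - 1*39 = -5700 - 39 = -5739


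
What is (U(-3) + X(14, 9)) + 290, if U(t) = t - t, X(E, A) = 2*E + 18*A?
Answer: 480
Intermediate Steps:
U(t) = 0
(U(-3) + X(14, 9)) + 290 = (0 + (2*14 + 18*9)) + 290 = (0 + (28 + 162)) + 290 = (0 + 190) + 290 = 190 + 290 = 480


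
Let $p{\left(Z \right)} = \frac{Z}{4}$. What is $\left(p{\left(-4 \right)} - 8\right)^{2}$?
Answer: $81$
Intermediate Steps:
$p{\left(Z \right)} = \frac{Z}{4}$ ($p{\left(Z \right)} = Z \frac{1}{4} = \frac{Z}{4}$)
$\left(p{\left(-4 \right)} - 8\right)^{2} = \left(\frac{1}{4} \left(-4\right) - 8\right)^{2} = \left(-1 - 8\right)^{2} = \left(-9\right)^{2} = 81$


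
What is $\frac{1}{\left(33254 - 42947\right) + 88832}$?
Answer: $\frac{1}{79139} \approx 1.2636 \cdot 10^{-5}$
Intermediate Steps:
$\frac{1}{\left(33254 - 42947\right) + 88832} = \frac{1}{-9693 + 88832} = \frac{1}{79139}$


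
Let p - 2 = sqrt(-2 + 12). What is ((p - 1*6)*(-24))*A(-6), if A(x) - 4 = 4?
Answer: 768 - 192*sqrt(10) ≈ 160.84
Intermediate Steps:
p = 2 + sqrt(10) (p = 2 + sqrt(-2 + 12) = 2 + sqrt(10) ≈ 5.1623)
A(x) = 8 (A(x) = 4 + 4 = 8)
((p - 1*6)*(-24))*A(-6) = (((2 + sqrt(10)) - 1*6)*(-24))*8 = (((2 + sqrt(10)) - 6)*(-24))*8 = ((-4 + sqrt(10))*(-24))*8 = (96 - 24*sqrt(10))*8 = 768 - 192*sqrt(10)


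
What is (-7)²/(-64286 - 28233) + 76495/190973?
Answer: 1009697604/2524090141 ≈ 0.40002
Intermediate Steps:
(-7)²/(-64286 - 28233) + 76495/190973 = 49/(-92519) + 76495*(1/190973) = 49*(-1/92519) + 76495/190973 = -7/13217 + 76495/190973 = 1009697604/2524090141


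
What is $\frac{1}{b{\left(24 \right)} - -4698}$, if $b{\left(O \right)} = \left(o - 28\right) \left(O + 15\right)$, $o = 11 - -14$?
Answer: $\frac{1}{4581} \approx 0.00021829$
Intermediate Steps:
$o = 25$ ($o = 11 + 14 = 25$)
$b{\left(O \right)} = -45 - 3 O$ ($b{\left(O \right)} = \left(25 - 28\right) \left(O + 15\right) = - 3 \left(15 + O\right) = -45 - 3 O$)
$\frac{1}{b{\left(24 \right)} - -4698} = \frac{1}{\left(-45 - 72\right) - -4698} = \frac{1}{\left(-45 - 72\right) + 4698} = \frac{1}{-117 + 4698} = \frac{1}{4581}$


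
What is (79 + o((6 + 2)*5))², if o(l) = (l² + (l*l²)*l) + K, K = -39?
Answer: 6561999489600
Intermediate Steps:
o(l) = -39 + l² + l⁴ (o(l) = (l² + (l*l²)*l) - 39 = (l² + l³*l) - 39 = (l² + l⁴) - 39 = -39 + l² + l⁴)
(79 + o((6 + 2)*5))² = (79 + (-39 + ((6 + 2)*5)² + ((6 + 2)*5)⁴))² = (79 + (-39 + (8*5)² + (8*5)⁴))² = (79 + (-39 + 40² + 40⁴))² = (79 + (-39 + 1600 + 2560000))² = (79 + 2561561)² = 2561640² = 6561999489600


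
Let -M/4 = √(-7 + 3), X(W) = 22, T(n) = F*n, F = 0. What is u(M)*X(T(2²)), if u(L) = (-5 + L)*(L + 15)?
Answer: -3058 - 1760*I ≈ -3058.0 - 1760.0*I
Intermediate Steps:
T(n) = 0 (T(n) = 0*n = 0)
M = -8*I (M = -4*√(-7 + 3) = -8*I ≈ -8.0*I)
u(L) = (-5 + L)*(15 + L)
u(M)*X(T(2²)) = (-75 + (-8*I)² + 10*(-8*I))*22 = (-75 - 64 - 80*I)*22 = (-139 - 80*I)*22 = -3058 - 1760*I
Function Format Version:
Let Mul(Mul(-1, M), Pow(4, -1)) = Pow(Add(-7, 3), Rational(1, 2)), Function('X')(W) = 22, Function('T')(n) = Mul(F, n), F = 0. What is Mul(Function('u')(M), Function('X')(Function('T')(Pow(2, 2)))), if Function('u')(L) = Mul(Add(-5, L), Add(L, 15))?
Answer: Add(-3058, Mul(-1760, I)) ≈ Add(-3058.0, Mul(-1760.0, I))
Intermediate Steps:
Function('T')(n) = 0 (Function('T')(n) = Mul(0, n) = 0)
M = Mul(-8, I) (M = Mul(-4, Pow(Add(-7, 3), Rational(1, 2))) = Mul(-4, Pow(-4, Rational(1, 2))) = Mul(-4, Mul(2, I)) = Mul(-8, I) ≈ Mul(-8.0000, I))
Function('u')(L) = Mul(Add(-5, L), Add(15, L))
Mul(Function('u')(M), Function('X')(Function('T')(Pow(2, 2)))) = Mul(Add(-75, Pow(Mul(-8, I), 2), Mul(10, Mul(-8, I))), 22) = Mul(Add(-75, -64, Mul(-80, I)), 22) = Mul(Add(-139, Mul(-80, I)), 22) = Add(-3058, Mul(-1760, I))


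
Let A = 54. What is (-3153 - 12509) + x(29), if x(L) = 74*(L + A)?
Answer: -9520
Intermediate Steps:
x(L) = 3996 + 74*L (x(L) = 74*(L + 54) = 74*(54 + L) = 3996 + 74*L)
(-3153 - 12509) + x(29) = (-3153 - 12509) + (3996 + 74*29) = -15662 + (3996 + 2146) = -15662 + 6142 = -9520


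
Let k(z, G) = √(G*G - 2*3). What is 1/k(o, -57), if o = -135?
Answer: √3243/3243 ≈ 0.017560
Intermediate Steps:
k(z, G) = √(-6 + G²) (k(z, G) = √(G² - 6) = √(-6 + G²))
1/k(o, -57) = 1/(√(-6 + (-57)²)) = 1/(√(-6 + 3249)) = 1/(√3243) = √3243/3243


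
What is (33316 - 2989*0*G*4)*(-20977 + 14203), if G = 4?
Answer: -225682584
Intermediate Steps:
(33316 - 2989*0*G*4)*(-20977 + 14203) = (33316 - 2989*0*4*4)*(-20977 + 14203) = (33316 - 0*4)*(-6774) = (33316 - 2989*0)*(-6774) = (33316 + 0)*(-6774) = 33316*(-6774) = -225682584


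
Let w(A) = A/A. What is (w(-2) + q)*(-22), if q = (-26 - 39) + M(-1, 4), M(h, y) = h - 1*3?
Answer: 1496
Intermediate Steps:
M(h, y) = -3 + h (M(h, y) = h - 3 = -3 + h)
q = -69 (q = (-26 - 39) + (-3 - 1) = -65 - 4 = -69)
w(A) = 1
(w(-2) + q)*(-22) = (1 - 69)*(-22) = -68*(-22) = 1496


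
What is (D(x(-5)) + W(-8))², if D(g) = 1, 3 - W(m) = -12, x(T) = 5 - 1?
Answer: 256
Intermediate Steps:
x(T) = 4
W(m) = 15 (W(m) = 3 - 1*(-12) = 3 + 12 = 15)
(D(x(-5)) + W(-8))² = (1 + 15)² = 16² = 256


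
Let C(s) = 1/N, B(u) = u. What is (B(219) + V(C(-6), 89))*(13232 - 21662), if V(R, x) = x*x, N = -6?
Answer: -68620200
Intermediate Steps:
C(s) = -⅙ (C(s) = 1/(-6) = -⅙)
V(R, x) = x²
(B(219) + V(C(-6), 89))*(13232 - 21662) = (219 + 89²)*(13232 - 21662) = (219 + 7921)*(-8430) = 8140*(-8430) = -68620200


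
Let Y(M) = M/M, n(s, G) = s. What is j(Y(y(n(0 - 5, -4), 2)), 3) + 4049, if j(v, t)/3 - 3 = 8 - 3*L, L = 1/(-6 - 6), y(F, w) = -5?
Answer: 16331/4 ≈ 4082.8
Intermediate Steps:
L = -1/12 (L = 1/(-12) = -1/12 ≈ -0.083333)
Y(M) = 1
j(v, t) = 135/4 (j(v, t) = 9 + 3*(8 - 3*(-1/12)) = 9 + 3*(8 + 1/4) = 9 + 3*(33/4) = 9 + 99/4 = 135/4)
j(Y(y(n(0 - 5, -4), 2)), 3) + 4049 = 135/4 + 4049 = 16331/4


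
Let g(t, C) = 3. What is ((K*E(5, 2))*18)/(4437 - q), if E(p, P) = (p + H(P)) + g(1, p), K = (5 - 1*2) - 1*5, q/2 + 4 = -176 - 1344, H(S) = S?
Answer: -24/499 ≈ -0.048096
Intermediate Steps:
q = -3048 (q = -8 + 2*(-176 - 1344) = -8 + 2*(-1520) = -8 - 3040 = -3048)
K = -2 (K = (5 - 2) - 5 = 3 - 5 = -2)
E(p, P) = 3 + P + p (E(p, P) = (p + P) + 3 = (P + p) + 3 = 3 + P + p)
((K*E(5, 2))*18)/(4437 - q) = (-2*(3 + 2 + 5)*18)/(4437 - 1*(-3048)) = (-2*10*18)/(4437 + 3048) = -20*18/7485 = -360*1/7485 = -24/499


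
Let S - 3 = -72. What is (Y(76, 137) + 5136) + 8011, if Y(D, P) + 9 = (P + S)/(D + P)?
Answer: 2798462/213 ≈ 13138.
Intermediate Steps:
S = -69 (S = 3 - 72 = -69)
Y(D, P) = -9 + (-69 + P)/(D + P) (Y(D, P) = -9 + (P - 69)/(D + P) = -9 + (-69 + P)/(D + P))
(Y(76, 137) + 5136) + 8011 = ((-69 - 9*76 - 8*137)/(76 + 137) + 5136) + 8011 = ((-69 - 684 - 1096)/213 + 5136) + 8011 = ((1/213)*(-1849) + 5136) + 8011 = (-1849/213 + 5136) + 8011 = 1092119/213 + 8011 = 2798462/213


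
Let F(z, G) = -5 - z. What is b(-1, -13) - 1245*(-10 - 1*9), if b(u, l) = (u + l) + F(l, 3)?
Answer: 23649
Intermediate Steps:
b(u, l) = -5 + u (b(u, l) = (u + l) + (-5 - l) = (l + u) + (-5 - l) = -5 + u)
b(-1, -13) - 1245*(-10 - 1*9) = (-5 - 1) - 1245*(-10 - 1*9) = -6 - 1245*(-10 - 9) = -6 - 1245*(-19) = -6 + 23655 = 23649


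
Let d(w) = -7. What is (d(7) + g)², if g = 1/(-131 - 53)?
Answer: 1661521/33856 ≈ 49.076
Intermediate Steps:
g = -1/184 (g = 1/(-184) = -1/184 ≈ -0.0054348)
(d(7) + g)² = (-7 - 1/184)² = (-1289/184)² = 1661521/33856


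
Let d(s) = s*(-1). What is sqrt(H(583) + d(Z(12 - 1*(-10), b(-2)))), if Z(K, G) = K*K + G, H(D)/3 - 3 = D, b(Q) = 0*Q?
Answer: 7*sqrt(26) ≈ 35.693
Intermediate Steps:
b(Q) = 0
H(D) = 9 + 3*D
Z(K, G) = G + K**2 (Z(K, G) = K**2 + G = G + K**2)
d(s) = -s
sqrt(H(583) + d(Z(12 - 1*(-10), b(-2)))) = sqrt((9 + 3*583) - (0 + (12 - 1*(-10))**2)) = sqrt((9 + 1749) - (0 + (12 + 10)**2)) = sqrt(1758 - (0 + 22**2)) = sqrt(1758 - (0 + 484)) = sqrt(1758 - 1*484) = sqrt(1758 - 484) = sqrt(1274) = 7*sqrt(26)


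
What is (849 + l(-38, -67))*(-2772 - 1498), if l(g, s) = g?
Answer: -3462970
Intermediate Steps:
(849 + l(-38, -67))*(-2772 - 1498) = (849 - 38)*(-2772 - 1498) = 811*(-4270) = -3462970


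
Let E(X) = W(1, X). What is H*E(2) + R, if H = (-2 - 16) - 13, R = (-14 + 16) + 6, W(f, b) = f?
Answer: -23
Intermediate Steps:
E(X) = 1
R = 8 (R = 2 + 6 = 8)
H = -31 (H = -18 - 13 = -31)
H*E(2) + R = -31*1 + 8 = -31 + 8 = -23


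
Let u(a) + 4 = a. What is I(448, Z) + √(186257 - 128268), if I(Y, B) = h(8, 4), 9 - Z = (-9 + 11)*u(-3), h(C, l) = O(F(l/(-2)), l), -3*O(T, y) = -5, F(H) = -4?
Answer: 5/3 + √57989 ≈ 242.48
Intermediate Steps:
u(a) = -4 + a
O(T, y) = 5/3 (O(T, y) = -⅓*(-5) = 5/3)
h(C, l) = 5/3
Z = 23 (Z = 9 - (-9 + 11)*(-4 - 3) = 9 - 2*(-7) = 9 - 1*(-14) = 9 + 14 = 23)
I(Y, B) = 5/3
I(448, Z) + √(186257 - 128268) = 5/3 + √(186257 - 128268) = 5/3 + √57989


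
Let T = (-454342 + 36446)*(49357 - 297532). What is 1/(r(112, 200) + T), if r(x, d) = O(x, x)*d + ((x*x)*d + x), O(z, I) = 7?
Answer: 1/103713850112 ≈ 9.6419e-12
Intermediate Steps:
T = 103711339800 (T = -417896*(-248175) = 103711339800)
r(x, d) = x + 7*d + d*x² (r(x, d) = 7*d + ((x*x)*d + x) = 7*d + (x²*d + x) = 7*d + (d*x² + x) = 7*d + (x + d*x²) = x + 7*d + d*x²)
1/(r(112, 200) + T) = 1/((112 + 7*200 + 200*112²) + 103711339800) = 1/((112 + 1400 + 200*12544) + 103711339800) = 1/((112 + 1400 + 2508800) + 103711339800) = 1/(2510312 + 103711339800) = 1/103713850112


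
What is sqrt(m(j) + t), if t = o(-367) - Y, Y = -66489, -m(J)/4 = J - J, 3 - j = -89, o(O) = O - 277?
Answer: sqrt(65845) ≈ 256.60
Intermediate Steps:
o(O) = -277 + O
j = 92 (j = 3 - 1*(-89) = 3 + 89 = 92)
m(J) = 0 (m(J) = -4*(J - J) = -4*0 = 0)
t = 65845 (t = (-277 - 367) - 1*(-66489) = -644 + 66489 = 65845)
sqrt(m(j) + t) = sqrt(0 + 65845) = sqrt(65845)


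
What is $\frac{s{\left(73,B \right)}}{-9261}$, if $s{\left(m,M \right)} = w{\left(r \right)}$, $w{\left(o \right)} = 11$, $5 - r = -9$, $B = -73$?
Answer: $- \frac{11}{9261} \approx -0.0011878$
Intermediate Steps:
$r = 14$ ($r = 5 - -9 = 5 + 9 = 14$)
$s{\left(m,M \right)} = 11$
$\frac{s{\left(73,B \right)}}{-9261} = \frac{11}{-9261} = 11 \left(- \frac{1}{9261}\right) = - \frac{11}{9261}$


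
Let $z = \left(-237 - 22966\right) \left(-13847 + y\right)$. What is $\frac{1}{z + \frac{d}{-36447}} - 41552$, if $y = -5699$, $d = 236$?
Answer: $- \frac{686840275143290753}{16529656217350} \approx -41552.0$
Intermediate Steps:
$z = 453525838$ ($z = \left(-237 - 22966\right) \left(-13847 - 5699\right) = \left(-23203\right) \left(-19546\right) = 453525838$)
$\frac{1}{z + \frac{d}{-36447}} - 41552 = \frac{1}{453525838 + \frac{236}{-36447}} - 41552 = \frac{1}{453525838 + 236 \left(- \frac{1}{36447}\right)} - 41552 = \frac{1}{453525838 - \frac{236}{36447}} - 41552 = \frac{1}{\frac{16529656217350}{36447}} - 41552 = \frac{36447}{16529656217350} - 41552 = - \frac{686840275143290753}{16529656217350}$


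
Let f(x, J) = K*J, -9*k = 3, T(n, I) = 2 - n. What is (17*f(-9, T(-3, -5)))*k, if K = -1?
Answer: 85/3 ≈ 28.333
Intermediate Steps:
k = -⅓ (k = -⅑*3 = -⅓ ≈ -0.33333)
f(x, J) = -J
(17*f(-9, T(-3, -5)))*k = (17*(-(2 - 1*(-3))))*(-⅓) = (17*(-(2 + 3)))*(-⅓) = (17*(-1*5))*(-⅓) = (17*(-5))*(-⅓) = -85*(-⅓) = 85/3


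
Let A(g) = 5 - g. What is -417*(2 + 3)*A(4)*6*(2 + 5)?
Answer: -87570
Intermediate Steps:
-417*(2 + 3)*A(4)*6*(2 + 5) = -417*(2 + 3)*(5 - 1*4)*6*(2 + 5) = -417*5*(5 - 4)*6*7 = -417*5*1*42 = -2085*42 = -417*210 = -87570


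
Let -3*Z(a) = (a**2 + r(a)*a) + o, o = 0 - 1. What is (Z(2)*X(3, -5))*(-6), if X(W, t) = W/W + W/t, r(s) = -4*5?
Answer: -148/5 ≈ -29.600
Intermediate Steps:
r(s) = -20
o = -1
X(W, t) = 1 + W/t
Z(a) = 1/3 - a**2/3 + 20*a/3 (Z(a) = -((a**2 - 20*a) - 1)/3 = -(-1 + a**2 - 20*a)/3 = 1/3 - a**2/3 + 20*a/3)
(Z(2)*X(3, -5))*(-6) = ((1/3 - 1/3*2**2 + (20/3)*2)*((3 - 5)/(-5)))*(-6) = ((1/3 - 1/3*4 + 40/3)*(-1/5*(-2)))*(-6) = ((1/3 - 4/3 + 40/3)*(2/5))*(-6) = ((37/3)*(2/5))*(-6) = (74/15)*(-6) = -148/5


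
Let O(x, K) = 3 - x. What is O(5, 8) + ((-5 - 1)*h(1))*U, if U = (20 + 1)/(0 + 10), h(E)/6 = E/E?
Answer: -388/5 ≈ -77.600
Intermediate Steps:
h(E) = 6 (h(E) = 6*(E/E) = 6*1 = 6)
U = 21/10 ≈ 2.1000
O(5, 8) + ((-5 - 1)*h(1))*U = (3 - 1*5) + ((-5 - 1)*6)*(21/10) = (3 - 5) - 6*6*(21/10) = -2 - 36*21/10 = -2 - 378/5 = -388/5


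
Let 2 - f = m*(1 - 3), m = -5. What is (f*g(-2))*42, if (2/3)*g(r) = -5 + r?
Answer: 3528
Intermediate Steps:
g(r) = -15/2 + 3*r/2 (g(r) = 3*(-5 + r)/2 = -15/2 + 3*r/2)
f = -8 (f = 2 - (-5)*(1 - 3) = 2 - (-5)*(-2) = 2 - 1*10 = 2 - 10 = -8)
(f*g(-2))*42 = -8*(-15/2 + (3/2)*(-2))*42 = -8*(-15/2 - 3)*42 = -8*(-21/2)*42 = 84*42 = 3528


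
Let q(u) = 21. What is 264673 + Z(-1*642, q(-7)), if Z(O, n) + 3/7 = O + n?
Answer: 1848361/7 ≈ 2.6405e+5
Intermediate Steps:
Z(O, n) = -3/7 + O + n (Z(O, n) = -3/7 + (O + n) = -3/7 + O + n)
264673 + Z(-1*642, q(-7)) = 264673 + (-3/7 - 1*642 + 21) = 264673 + (-3/7 - 642 + 21) = 264673 - 4350/7 = 1848361/7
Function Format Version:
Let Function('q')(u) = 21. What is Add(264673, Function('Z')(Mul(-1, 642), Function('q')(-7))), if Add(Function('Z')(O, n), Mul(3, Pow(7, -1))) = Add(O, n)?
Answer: Rational(1848361, 7) ≈ 2.6405e+5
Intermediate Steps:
Function('Z')(O, n) = Add(Rational(-3, 7), O, n) (Function('Z')(O, n) = Add(Rational(-3, 7), Add(O, n)) = Add(Rational(-3, 7), O, n))
Add(264673, Function('Z')(Mul(-1, 642), Function('q')(-7))) = Add(264673, Add(Rational(-3, 7), Mul(-1, 642), 21)) = Add(264673, Add(Rational(-3, 7), -642, 21)) = Add(264673, Rational(-4350, 7)) = Rational(1848361, 7)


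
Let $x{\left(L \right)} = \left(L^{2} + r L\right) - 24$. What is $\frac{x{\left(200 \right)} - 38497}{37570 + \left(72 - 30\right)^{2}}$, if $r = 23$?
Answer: $\frac{6079}{39334} \approx 0.15455$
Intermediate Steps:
$x{\left(L \right)} = -24 + L^{2} + 23 L$ ($x{\left(L \right)} = \left(L^{2} + 23 L\right) - 24 = -24 + L^{2} + 23 L$)
$\frac{x{\left(200 \right)} - 38497}{37570 + \left(72 - 30\right)^{2}} = \frac{\left(-24 + 200^{2} + 23 \cdot 200\right) - 38497}{37570 + \left(72 - 30\right)^{2}} = \frac{\left(-24 + 40000 + 4600\right) - 38497}{37570 + \left(72 - 30\right)^{2}} = \frac{44576 - 38497}{37570 + 42^{2}} = \frac{6079}{37570 + 1764} = \frac{6079}{39334}$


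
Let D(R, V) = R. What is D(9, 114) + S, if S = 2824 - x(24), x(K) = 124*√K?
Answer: 2833 - 248*√6 ≈ 2225.5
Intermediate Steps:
S = 2824 - 248*√6 (S = 2824 - 124*√24 = 2824 - 124*2*√6 = 2824 - 248*√6 ≈ 2216.5)
D(9, 114) + S = 9 + (2824 - 248*√6) = 2833 - 248*√6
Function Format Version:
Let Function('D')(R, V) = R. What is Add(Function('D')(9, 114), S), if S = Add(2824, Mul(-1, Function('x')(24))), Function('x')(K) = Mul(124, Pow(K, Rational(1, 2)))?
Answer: Add(2833, Mul(-248, Pow(6, Rational(1, 2)))) ≈ 2225.5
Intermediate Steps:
S = Add(2824, Mul(-248, Pow(6, Rational(1, 2)))) (S = Add(2824, Mul(-1, Mul(124, Pow(24, Rational(1, 2))))) = Add(2824, Mul(-1, Mul(124, Mul(2, Pow(6, Rational(1, 2)))))) = Add(2824, Mul(-1, Mul(248, Pow(6, Rational(1, 2))))) = Add(2824, Mul(-248, Pow(6, Rational(1, 2)))) ≈ 2216.5)
Add(Function('D')(9, 114), S) = Add(9, Add(2824, Mul(-248, Pow(6, Rational(1, 2))))) = Add(2833, Mul(-248, Pow(6, Rational(1, 2))))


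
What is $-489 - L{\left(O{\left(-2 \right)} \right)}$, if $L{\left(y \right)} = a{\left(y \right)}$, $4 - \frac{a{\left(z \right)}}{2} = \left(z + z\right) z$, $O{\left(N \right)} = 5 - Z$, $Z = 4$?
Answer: $-493$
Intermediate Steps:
$O{\left(N \right)} = 1$ ($O{\left(N \right)} = 5 - 4 = 1$)
$a{\left(z \right)} = 8 - 4 z^{2}$ ($a{\left(z \right)} = 8 - 2 \left(z + z\right) z = 8 - 2 \cdot 2 z z = 8 - 2 \cdot 2 z^{2} = 8 - 4 z^{2}$)
$L{\left(y \right)} = 8 - 4 y^{2}$
$-489 - L{\left(O{\left(-2 \right)} \right)} = -489 - \left(8 - 4 \cdot 1^{2}\right) = -489 - \left(8 - 4\right) = -489 - 4 = -493$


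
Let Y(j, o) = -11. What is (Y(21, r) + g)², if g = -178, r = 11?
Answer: 35721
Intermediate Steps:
(Y(21, r) + g)² = (-11 - 178)² = (-189)² = 35721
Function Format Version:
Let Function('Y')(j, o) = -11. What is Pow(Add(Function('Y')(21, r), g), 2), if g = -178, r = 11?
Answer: 35721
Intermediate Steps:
Pow(Add(Function('Y')(21, r), g), 2) = Pow(Add(-11, -178), 2) = Pow(-189, 2) = 35721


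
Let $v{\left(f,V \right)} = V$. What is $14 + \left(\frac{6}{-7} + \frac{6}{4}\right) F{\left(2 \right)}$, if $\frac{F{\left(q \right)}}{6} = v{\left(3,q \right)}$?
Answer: $\frac{152}{7} \approx 21.714$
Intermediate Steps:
$F{\left(q \right)} = 6 q$
$14 + \left(\frac{6}{-7} + \frac{6}{4}\right) F{\left(2 \right)} = 14 + \left(\frac{6}{-7} + \frac{6}{4}\right) 6 \cdot 2 = 14 + \left(6 \left(- \frac{1}{7}\right) + 6 \cdot \frac{1}{4}\right) 12 = 14 + \left(- \frac{6}{7} + \frac{3}{2}\right) 12 = 14 + \frac{9}{14} \cdot 12 = 14 + \frac{54}{7} = \frac{152}{7}$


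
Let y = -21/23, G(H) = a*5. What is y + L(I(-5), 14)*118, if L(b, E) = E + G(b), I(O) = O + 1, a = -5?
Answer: -29875/23 ≈ -1298.9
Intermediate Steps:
G(H) = -25 (G(H) = -5*5 = -25)
y = -21/23 (y = -21*1/23 = -21/23 ≈ -0.91304)
I(O) = 1 + O
L(b, E) = -25 + E (L(b, E) = E - 25 = -25 + E)
y + L(I(-5), 14)*118 = -21/23 + (-25 + 14)*118 = -21/23 - 11*118 = -21/23 - 1298 = -29875/23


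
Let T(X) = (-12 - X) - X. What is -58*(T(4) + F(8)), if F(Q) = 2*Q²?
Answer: -6264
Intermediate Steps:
T(X) = -12 - 2*X
-58*(T(4) + F(8)) = -58*((-12 - 2*4) + 2*8²) = -58*((-12 - 8) + 2*64) = -58*(-20 + 128) = -58*108 = -6264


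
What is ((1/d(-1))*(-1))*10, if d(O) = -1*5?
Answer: 2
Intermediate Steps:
d(O) = -5
((1/d(-1))*(-1))*10 = ((1/(-5))*(-1))*10 = ((1*(-1/5))*(-1))*10 = -1/5*(-1)*10 = (1/5)*10 = 2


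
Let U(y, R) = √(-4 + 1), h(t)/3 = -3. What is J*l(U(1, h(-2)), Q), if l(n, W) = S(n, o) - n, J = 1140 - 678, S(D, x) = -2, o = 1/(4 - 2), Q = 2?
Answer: -924 - 462*I*√3 ≈ -924.0 - 800.21*I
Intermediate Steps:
o = ½ (o = 1/2 = ½ ≈ 0.50000)
h(t) = -9 (h(t) = 3*(-3) = -9)
U(y, R) = I*√3 (U(y, R) = √(-3) = I*√3)
J = 462
l(n, W) = -2 - n
J*l(U(1, h(-2)), Q) = 462*(-2 - I*√3) = -924 - 462*I*√3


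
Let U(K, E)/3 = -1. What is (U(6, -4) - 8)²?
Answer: 121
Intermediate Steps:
U(K, E) = -3 (U(K, E) = 3*(-1) = -3)
(U(6, -4) - 8)² = (-3 - 8)² = (-11)² = 121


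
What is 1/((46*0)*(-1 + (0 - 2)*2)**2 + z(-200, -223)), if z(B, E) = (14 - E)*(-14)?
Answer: -1/3318 ≈ -0.00030139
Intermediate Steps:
z(B, E) = -196 + 14*E
1/((46*0)*(-1 + (0 - 2)*2)**2 + z(-200, -223)) = 1/((46*0)*(-1 + (0 - 2)*2)**2 + (-196 + 14*(-223))) = 1/(0*(-1 - 2*2)**2 + (-196 - 3122)) = 1/(0*(-1 - 4)**2 - 3318) = 1/(0*(-5)**2 - 3318) = 1/(0*25 - 3318) = 1/(0 - 3318) = 1/(-3318) = -1/3318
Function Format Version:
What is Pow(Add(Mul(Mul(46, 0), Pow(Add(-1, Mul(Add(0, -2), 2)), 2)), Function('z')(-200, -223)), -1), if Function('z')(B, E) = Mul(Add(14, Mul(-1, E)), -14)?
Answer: Rational(-1, 3318) ≈ -0.00030139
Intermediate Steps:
Function('z')(B, E) = Add(-196, Mul(14, E))
Pow(Add(Mul(Mul(46, 0), Pow(Add(-1, Mul(Add(0, -2), 2)), 2)), Function('z')(-200, -223)), -1) = Pow(Add(Mul(Mul(46, 0), Pow(Add(-1, Mul(Add(0, -2), 2)), 2)), Add(-196, Mul(14, -223))), -1) = Pow(Add(Mul(0, Pow(Add(-1, Mul(-2, 2)), 2)), Add(-196, -3122)), -1) = Pow(Add(Mul(0, Pow(Add(-1, -4), 2)), -3318), -1) = Pow(Add(Mul(0, Pow(-5, 2)), -3318), -1) = Pow(Add(Mul(0, 25), -3318), -1) = Pow(Add(0, -3318), -1) = Pow(-3318, -1) = Rational(-1, 3318)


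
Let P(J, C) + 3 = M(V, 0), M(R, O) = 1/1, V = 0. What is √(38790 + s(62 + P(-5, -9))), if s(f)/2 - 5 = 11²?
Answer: 9*√482 ≈ 197.59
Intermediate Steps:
M(R, O) = 1
P(J, C) = -2 (P(J, C) = -3 + 1 = -2)
s(f) = 252 (s(f) = 10 + 2*11² = 10 + 2*121 = 10 + 242 = 252)
√(38790 + s(62 + P(-5, -9))) = √(38790 + 252) = √39042 = 9*√482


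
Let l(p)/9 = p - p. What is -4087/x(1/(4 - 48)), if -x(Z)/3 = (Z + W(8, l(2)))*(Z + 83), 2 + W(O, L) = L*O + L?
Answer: -7912432/974817 ≈ -8.1168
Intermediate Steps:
l(p) = 0 (l(p) = 9*(p - p) = 9*0 = 0)
W(O, L) = -2 + L + L*O (W(O, L) = -2 + (L*O + L) = -2 + (L + L*O) = -2 + L + L*O)
x(Z) = -3*(-2 + Z)*(83 + Z) (x(Z) = -3*(Z + (-2 + 0 + 0*8))*(Z + 83) = -3*(Z + (-2 + 0 + 0))*(83 + Z) = -3*(Z - 2)*(83 + Z) = -3*(-2 + Z)*(83 + Z))
-4087/x(1/(4 - 48)) = -4087/(498 - 243/(4 - 48) - 3/(4 - 48)²) = -4087/(498 - 243/(-44) - 3*(1/(-44))²) = -4087/(498 - 243*(-1/44) - 3*(-1/44)²) = -4087/(498 + 243/44 - 3*1/1936) = -4087/(498 + 243/44 - 3/1936) = -4087/974817/1936 = -4087*1936/974817 = -7912432/974817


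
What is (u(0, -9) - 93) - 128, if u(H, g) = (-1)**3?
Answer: -222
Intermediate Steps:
u(H, g) = -1
(u(0, -9) - 93) - 128 = (-1 - 93) - 128 = -94 - 128 = -222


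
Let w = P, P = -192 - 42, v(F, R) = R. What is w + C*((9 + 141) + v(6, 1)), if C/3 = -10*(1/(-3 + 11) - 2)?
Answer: 33039/4 ≈ 8259.8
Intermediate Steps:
C = 225/4 (C = 3*(-10*(1/(-3 + 11) - 2)) = 3*(-10*(1/8 - 2)) = 3*(-10*(⅛ - 2)) = 3*(-10*(-15/8)) = 3*(75/4) = 225/4 ≈ 56.250)
P = -234
w = -234
w + C*((9 + 141) + v(6, 1)) = -234 + 225*((9 + 141) + 1)/4 = -234 + 225*(150 + 1)/4 = -234 + (225/4)*151 = -234 + 33975/4 = 33039/4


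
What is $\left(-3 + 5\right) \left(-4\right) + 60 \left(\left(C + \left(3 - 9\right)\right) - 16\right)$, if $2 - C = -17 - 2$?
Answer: $-68$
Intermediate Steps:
$C = 21$ ($C = 2 - \left(-17 - 2\right) = 2 - -19 = 2 + 19 = 21$)
$\left(-3 + 5\right) \left(-4\right) + 60 \left(\left(C + \left(3 - 9\right)\right) - 16\right) = \left(-3 + 5\right) \left(-4\right) + 60 \left(\left(21 + \left(3 - 9\right)\right) - 16\right) = 2 \left(-4\right) + 60 \left(\left(21 + \left(3 - 9\right)\right) - 16\right) = -8 + 60 \left(\left(21 - 6\right) - 16\right) = -8 + 60 \left(15 - 16\right) = -8 + 60 \left(-1\right) = -8 - 60 = -68$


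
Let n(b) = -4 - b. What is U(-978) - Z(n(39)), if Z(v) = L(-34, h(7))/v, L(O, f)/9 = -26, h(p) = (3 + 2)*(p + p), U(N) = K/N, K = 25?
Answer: -229927/42054 ≈ -5.4674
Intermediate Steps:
U(N) = 25/N
h(p) = 10*p (h(p) = 5*(2*p) = 10*p)
L(O, f) = -234 (L(O, f) = 9*(-26) = -234)
Z(v) = -234/v
U(-978) - Z(n(39)) = 25/(-978) - (-234)/(-4 - 1*39) = 25*(-1/978) - (-234)/(-4 - 39) = -25/978 - (-234)/(-43) = -25/978 - (-234)*(-1)/43 = -25/978 - 1*234/43 = -25/978 - 234/43 = -229927/42054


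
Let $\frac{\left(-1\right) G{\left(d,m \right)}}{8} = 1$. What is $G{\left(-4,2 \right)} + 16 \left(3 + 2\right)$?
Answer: $72$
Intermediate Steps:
$G{\left(d,m \right)} = -8$ ($G{\left(d,m \right)} = \left(-8\right) 1 = -8$)
$G{\left(-4,2 \right)} + 16 \left(3 + 2\right) = -8 + 16 \left(3 + 2\right) = -8 + 16 \cdot 5 = -8 + 80 = 72$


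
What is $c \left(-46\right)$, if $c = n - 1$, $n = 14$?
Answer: $-598$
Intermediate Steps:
$c = 13$ ($c = 14 - 1 = 13$)
$c \left(-46\right) = 13 \left(-46\right) = -598$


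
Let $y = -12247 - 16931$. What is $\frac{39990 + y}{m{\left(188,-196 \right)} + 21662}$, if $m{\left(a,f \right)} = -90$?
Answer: $\frac{2703}{5393} \approx 0.50121$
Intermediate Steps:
$y = -29178$ ($y = -12247 - 16931 = -29178$)
$\frac{39990 + y}{m{\left(188,-196 \right)} + 21662} = \frac{39990 - 29178}{-90 + 21662} = \frac{10812}{21572} = 10812 \cdot \frac{1}{21572} = \frac{2703}{5393}$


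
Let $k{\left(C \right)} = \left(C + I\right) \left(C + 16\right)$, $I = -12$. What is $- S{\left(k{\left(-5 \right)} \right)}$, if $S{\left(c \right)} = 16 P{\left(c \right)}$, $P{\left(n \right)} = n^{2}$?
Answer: $-559504$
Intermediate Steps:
$k{\left(C \right)} = \left(-12 + C\right) \left(16 + C\right)$ ($k{\left(C \right)} = \left(C - 12\right) \left(C + 16\right) = \left(-12 + C\right) \left(16 + C\right)$)
$S{\left(c \right)} = 16 c^{2}$
$- S{\left(k{\left(-5 \right)} \right)} = - 16 \left(-192 + \left(-5\right)^{2} + 4 \left(-5\right)\right)^{2} = - 16 \left(-192 + 25 - 20\right)^{2} = - 16 \left(-187\right)^{2} = - 16 \cdot 34969 = \left(-1\right) 559504 = -559504$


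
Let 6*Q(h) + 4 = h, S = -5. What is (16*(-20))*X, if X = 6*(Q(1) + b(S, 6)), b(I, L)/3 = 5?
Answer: -27840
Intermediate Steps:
b(I, L) = 15 (b(I, L) = 3*5 = 15)
Q(h) = -2/3 + h/6
X = 87 (X = 6*((-2/3 + (1/6)*1) + 15) = 6*((-2/3 + 1/6) + 15) = 6*(-1/2 + 15) = 6*(29/2) = 87)
(16*(-20))*X = (16*(-20))*87 = -320*87 = -27840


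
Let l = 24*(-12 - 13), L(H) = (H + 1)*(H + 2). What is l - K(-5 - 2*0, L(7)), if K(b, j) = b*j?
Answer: -240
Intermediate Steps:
L(H) = (1 + H)*(2 + H)
l = -600 (l = 24*(-25) = -600)
l - K(-5 - 2*0, L(7)) = -600 - (-5 - 2*0)*(2 + 7**2 + 3*7) = -600 - (-5 + 0)*(2 + 49 + 21) = -600 - (-5)*72 = -600 - 1*(-360) = -600 + 360 = -240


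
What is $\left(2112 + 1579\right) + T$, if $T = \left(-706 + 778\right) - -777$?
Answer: $4540$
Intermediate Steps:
$T = 849$ ($T = 72 + 777 = 849$)
$\left(2112 + 1579\right) + T = \left(2112 + 1579\right) + 849 = 3691 + 849 = 4540$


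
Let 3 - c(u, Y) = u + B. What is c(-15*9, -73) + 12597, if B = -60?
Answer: 12795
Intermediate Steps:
c(u, Y) = 63 - u (c(u, Y) = 3 - (u - 60) = 3 - (-60 + u) = 3 + (60 - u) = 63 - u)
c(-15*9, -73) + 12597 = (63 - (-15)*9) + 12597 = (63 - 1*(-135)) + 12597 = (63 + 135) + 12597 = 198 + 12597 = 12795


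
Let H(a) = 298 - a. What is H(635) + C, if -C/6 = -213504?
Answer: 1280687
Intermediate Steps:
C = 1281024 (C = -6*(-213504) = 1281024)
H(635) + C = (298 - 1*635) + 1281024 = (298 - 635) + 1281024 = -337 + 1281024 = 1280687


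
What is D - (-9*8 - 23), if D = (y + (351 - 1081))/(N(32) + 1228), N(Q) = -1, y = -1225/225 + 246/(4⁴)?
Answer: 133436755/1413504 ≈ 94.401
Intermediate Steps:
y = -5165/1152 (y = -1225*1/225 + 246/256 = -49/9 + 246*(1/256) = -49/9 + 123/128 = -5165/1152 ≈ -4.4835)
D = -846125/1413504 (D = (-5165/1152 + (351 - 1081))/(-1 + 1228) = (-5165/1152 - 730)/1227 = -846125/1152*1/1227 = -846125/1413504 ≈ -0.59860)
D - (-9*8 - 23) = -846125/1413504 - (-9*8 - 23) = -846125/1413504 - (-72 - 23) = -846125/1413504 - 1*(-95) = -846125/1413504 + 95 = 133436755/1413504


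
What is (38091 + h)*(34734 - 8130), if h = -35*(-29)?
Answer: 1040376024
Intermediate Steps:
h = 1015
(38091 + h)*(34734 - 8130) = (38091 + 1015)*(34734 - 8130) = 39106*26604 = 1040376024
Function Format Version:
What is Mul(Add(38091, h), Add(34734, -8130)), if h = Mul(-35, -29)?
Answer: 1040376024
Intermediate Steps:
h = 1015
Mul(Add(38091, h), Add(34734, -8130)) = Mul(Add(38091, 1015), Add(34734, -8130)) = Mul(39106, 26604) = 1040376024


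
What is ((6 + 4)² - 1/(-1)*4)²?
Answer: 10816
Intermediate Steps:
((6 + 4)² - 1/(-1)*4)² = (10² - 1*(-1)*4)² = (100 + 1*4)² = (100 + 4)² = 104² = 10816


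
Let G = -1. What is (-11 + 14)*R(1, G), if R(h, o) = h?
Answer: 3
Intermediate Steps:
(-11 + 14)*R(1, G) = (-11 + 14)*1 = 3*1 = 3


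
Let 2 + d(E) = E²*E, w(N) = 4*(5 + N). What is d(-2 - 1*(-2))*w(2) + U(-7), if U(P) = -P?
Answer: -49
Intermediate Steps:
w(N) = 20 + 4*N
d(E) = -2 + E³ (d(E) = -2 + E²*E = -2 + E³)
d(-2 - 1*(-2))*w(2) + U(-7) = (-2 + (-2 - 1*(-2))³)*(20 + 4*2) - 1*(-7) = (-2 + (-2 + 2)³)*(20 + 8) + 7 = (-2 + 0³)*28 + 7 = (-2 + 0)*28 + 7 = -2*28 + 7 = -56 + 7 = -49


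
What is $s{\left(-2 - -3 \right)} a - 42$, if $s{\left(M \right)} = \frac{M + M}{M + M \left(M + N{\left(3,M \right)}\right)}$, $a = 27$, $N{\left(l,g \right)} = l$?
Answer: $- \frac{156}{5} \approx -31.2$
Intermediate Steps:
$s{\left(M \right)} = \frac{2 M}{M + M \left(3 + M\right)}$ ($s{\left(M \right)} = \frac{M + M}{M + M \left(M + 3\right)} = \frac{2 M}{M + M \left(3 + M\right)}$)
$s{\left(-2 - -3 \right)} a - 42 = \frac{2}{4 - -1} \cdot 27 - 42 = \frac{2}{4 + \left(-2 + 3\right)} 27 - 42 = \frac{2}{4 + 1} \cdot 27 - 42 = \frac{2}{5} \cdot 27 - 42 = \frac{54}{5} - 42 = - \frac{156}{5}$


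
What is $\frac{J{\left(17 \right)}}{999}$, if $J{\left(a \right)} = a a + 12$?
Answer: $\frac{301}{999} \approx 0.3013$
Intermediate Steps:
$J{\left(a \right)} = 12 + a^{2}$ ($J{\left(a \right)} = a^{2} + 12 = 12 + a^{2}$)
$\frac{J{\left(17 \right)}}{999} = \frac{12 + 17^{2}}{999} = \left(12 + 289\right) \frac{1}{999} = 301 \cdot \frac{1}{999} = \frac{301}{999}$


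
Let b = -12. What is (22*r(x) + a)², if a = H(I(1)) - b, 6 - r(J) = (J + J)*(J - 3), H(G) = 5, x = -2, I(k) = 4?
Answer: 84681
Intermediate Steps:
r(J) = 6 - 2*J*(-3 + J) (r(J) = 6 - (J + J)*(J - 3) = 6 - 2*J*(-3 + J))
a = 17 (a = 5 - 1*(-12) = 5 + 12 = 17)
(22*r(x) + a)² = (22*(6 - 2*(-2)² + 6*(-2)) + 17)² = (22*(6 - 2*4 - 12) + 17)² = (22*(6 - 8 - 12) + 17)² = (22*(-14) + 17)² = (-308 + 17)² = (-291)² = 84681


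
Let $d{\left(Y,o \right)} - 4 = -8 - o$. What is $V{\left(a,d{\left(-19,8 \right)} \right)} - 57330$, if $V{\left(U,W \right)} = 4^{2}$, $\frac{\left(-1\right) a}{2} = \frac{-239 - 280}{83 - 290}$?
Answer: $-57314$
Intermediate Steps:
$d{\left(Y,o \right)} = -4 - o$ ($d{\left(Y,o \right)} = 4 - \left(8 + o\right) = -4 - o$)
$a = - \frac{346}{69}$ ($a = - 2 \frac{-239 - 280}{83 - 290} = - 2 \left(- \frac{519}{-207}\right) = - 2 \left(\left(-519\right) \left(- \frac{1}{207}\right)\right) = \left(-2\right) \frac{173}{69} = - \frac{346}{69} \approx -5.0145$)
$V{\left(U,W \right)} = 16$
$V{\left(a,d{\left(-19,8 \right)} \right)} - 57330 = 16 - 57330 = -57314$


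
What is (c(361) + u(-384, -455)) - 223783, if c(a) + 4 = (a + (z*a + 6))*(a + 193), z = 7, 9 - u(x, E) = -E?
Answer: 1379043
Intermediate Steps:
u(x, E) = 9 + E (u(x, E) = 9 - (-1)*E = 9 + E)
c(a) = -4 + (6 + 8*a)*(193 + a) (c(a) = -4 + (a + (7*a + 6))*(a + 193) = -4 + (a + (6 + 7*a))*(193 + a) = -4 + (6 + 8*a)*(193 + a))
(c(361) + u(-384, -455)) - 223783 = ((1154 + 8*361² + 1550*361) + (9 - 455)) - 223783 = ((1154 + 8*130321 + 559550) - 446) - 223783 = ((1154 + 1042568 + 559550) - 446) - 223783 = (1603272 - 446) - 223783 = 1602826 - 223783 = 1379043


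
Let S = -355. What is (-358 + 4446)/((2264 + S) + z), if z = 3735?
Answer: 1022/1411 ≈ 0.72431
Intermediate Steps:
(-358 + 4446)/((2264 + S) + z) = (-358 + 4446)/((2264 - 355) + 3735) = 4088/(1909 + 3735) = 4088/5644 = 4088*(1/5644) = 1022/1411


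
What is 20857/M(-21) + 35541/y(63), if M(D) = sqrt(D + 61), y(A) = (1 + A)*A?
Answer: 3949/448 + 20857*sqrt(10)/20 ≈ 3306.6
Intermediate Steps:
y(A) = A*(1 + A)
M(D) = sqrt(61 + D)
20857/M(-21) + 35541/y(63) = 20857/(sqrt(61 - 21)) + 35541/((63*(1 + 63))) = 20857/(sqrt(40)) + 35541/((63*64)) = 20857/((2*sqrt(10))) + 35541/4032 = 20857*(sqrt(10)/20) + 35541*(1/4032) = 20857*sqrt(10)/20 + 3949/448 = 3949/448 + 20857*sqrt(10)/20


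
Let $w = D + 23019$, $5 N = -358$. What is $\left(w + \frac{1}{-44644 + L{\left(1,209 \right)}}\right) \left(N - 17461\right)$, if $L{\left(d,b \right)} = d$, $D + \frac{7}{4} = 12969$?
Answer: $- \frac{187778138494451}{297620} \approx -6.3093 \cdot 10^{8}$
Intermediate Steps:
$D = \frac{51869}{4}$ ($D = - \frac{7}{4} + 12969 = \frac{51869}{4} \approx 12967.0$)
$N = - \frac{358}{5}$ ($N = \frac{1}{5} \left(-358\right) = - \frac{358}{5} \approx -71.6$)
$w = \frac{143945}{4}$ ($w = \frac{51869}{4} + 23019 = \frac{143945}{4} \approx 35986.0$)
$\left(w + \frac{1}{-44644 + L{\left(1,209 \right)}}\right) \left(N - 17461\right) = \left(\frac{143945}{4} + \frac{1}{-44644 + 1}\right) \left(- \frac{358}{5} - 17461\right) = \left(\frac{143945}{4} + \frac{1}{-44643}\right) \left(- \frac{87663}{5}\right) = \left(\frac{143945}{4} - \frac{1}{44643}\right) \left(- \frac{87663}{5}\right) = \frac{6426136631}{178572} \left(- \frac{87663}{5}\right) = - \frac{187778138494451}{297620}$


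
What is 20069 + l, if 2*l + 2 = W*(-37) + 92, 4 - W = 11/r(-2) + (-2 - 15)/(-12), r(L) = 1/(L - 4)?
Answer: 452285/24 ≈ 18845.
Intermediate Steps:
r(L) = 1/(-4 + L)
W = 823/12 (W = 4 - (11/(1/(-4 - 2)) + (-2 - 15)/(-12)) = 4 - (11/(1/(-6)) - 17*(-1/12)) = 4 - (11/(-⅙) + 17/12) = 4 - (11*(-6) + 17/12) = 4 - (-66 + 17/12) = 4 - 1*(-775/12) = 4 + 775/12 = 823/12 ≈ 68.583)
l = -29371/24 (l = -1 + ((823/12)*(-37) + 92)/2 = -1 + (-30451/12 + 92)/2 = -1 + (½)*(-29347/12) = -1 - 29347/24 = -29371/24 ≈ -1223.8)
20069 + l = 20069 - 29371/24 = 452285/24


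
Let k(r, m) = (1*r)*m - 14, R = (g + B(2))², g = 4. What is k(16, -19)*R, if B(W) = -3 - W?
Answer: -318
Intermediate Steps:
R = 1 (R = (4 + (-3 - 1*2))² = (4 + (-3 - 2))² = (4 - 5)² = (-1)² = 1)
k(r, m) = -14 + m*r (k(r, m) = r*m - 14 = m*r - 14 = -14 + m*r)
k(16, -19)*R = (-14 - 19*16)*1 = (-14 - 304)*1 = -318*1 = -318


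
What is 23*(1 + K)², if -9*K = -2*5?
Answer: 8303/81 ≈ 102.51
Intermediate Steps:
K = 10/9 (K = -(-2)*5/9 = -⅑*(-10) = 10/9 ≈ 1.1111)
23*(1 + K)² = 23*(1 + 10/9)² = 23*(19/9)² = 23*(361/81) = 8303/81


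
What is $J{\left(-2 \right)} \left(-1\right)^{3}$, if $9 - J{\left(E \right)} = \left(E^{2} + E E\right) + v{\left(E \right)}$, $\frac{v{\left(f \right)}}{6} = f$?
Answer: $-13$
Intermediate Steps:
$v{\left(f \right)} = 6 f$
$J{\left(E \right)} = 9 - 6 E - 2 E^{2}$ ($J{\left(E \right)} = 9 - \left(\left(E^{2} + E E\right) + 6 E\right) = 9 - \left(\left(E^{2} + E^{2}\right) + 6 E\right) = 9 - \left(2 E^{2} + 6 E\right) = 9 - 6 E - 2 E^{2}$)
$J{\left(-2 \right)} \left(-1\right)^{3} = \left(9 - -12 - 2 \left(-2\right)^{2}\right) \left(-1\right)^{3} = \left(9 + 12 - 8\right) \left(-1\right) = 13 \left(-1\right) = -13$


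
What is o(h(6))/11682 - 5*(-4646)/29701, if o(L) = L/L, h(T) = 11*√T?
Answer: 271402561/346967082 ≈ 0.78221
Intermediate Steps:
o(L) = 1
o(h(6))/11682 - 5*(-4646)/29701 = 1/11682 - 5*(-4646)/29701 = 1*(1/11682) + 23230*(1/29701) = 1/11682 + 23230/29701 = 271402561/346967082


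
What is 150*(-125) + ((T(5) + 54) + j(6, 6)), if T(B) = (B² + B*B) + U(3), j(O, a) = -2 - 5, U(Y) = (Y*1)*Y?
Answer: -18644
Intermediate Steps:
U(Y) = Y² (U(Y) = Y*Y = Y²)
j(O, a) = -7
T(B) = 9 + 2*B² (T(B) = (B² + B*B) + 3² = (B² + B²) + 9 = 2*B² + 9 = 9 + 2*B²)
150*(-125) + ((T(5) + 54) + j(6, 6)) = 150*(-125) + (((9 + 2*5²) + 54) - 7) = -18750 + (((9 + 2*25) + 54) - 7) = -18750 + (((9 + 50) + 54) - 7) = -18750 + ((59 + 54) - 7) = -18750 + (113 - 7) = -18750 + 106 = -18644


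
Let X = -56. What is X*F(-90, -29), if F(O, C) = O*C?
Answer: -146160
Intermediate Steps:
F(O, C) = C*O
X*F(-90, -29) = -(-1624)*(-90) = -56*2610 = -146160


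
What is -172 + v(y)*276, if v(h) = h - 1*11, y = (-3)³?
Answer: -10660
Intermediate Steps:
y = -27
v(h) = -11 + h (v(h) = h - 11 = -11 + h)
-172 + v(y)*276 = -172 + (-11 - 27)*276 = -172 - 38*276 = -172 - 10488 = -10660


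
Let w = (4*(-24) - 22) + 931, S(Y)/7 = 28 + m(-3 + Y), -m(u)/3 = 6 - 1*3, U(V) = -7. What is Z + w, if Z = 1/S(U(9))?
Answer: 108130/133 ≈ 813.01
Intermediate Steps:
m(u) = -9 (m(u) = -3*(6 - 1*3) = -3*(6 - 3) = -3*3 = -9)
S(Y) = 133 (S(Y) = 7*(28 - 9) = 7*19 = 133)
Z = 1/133 ≈ 0.0075188
w = 813 (w = (-96 - 22) + 931 = -118 + 931 = 813)
Z + w = 1/133 + 813 = 108130/133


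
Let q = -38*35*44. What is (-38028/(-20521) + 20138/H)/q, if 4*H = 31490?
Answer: -25450976/337642786525 ≈ -7.5378e-5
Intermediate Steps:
H = 15745/2 (H = (¼)*31490 = 15745/2 ≈ 7872.5)
q = -58520 (q = -1330*44 = -58520)
(-38028/(-20521) + 20138/H)/q = (-38028/(-20521) + 20138/(15745/2))/(-58520) = (-38028*(-1/20521) + 20138*(2/15745))*(-1/58520) = (38028/20521 + 40276/15745)*(-1/58520) = (1425254656/323103145)*(-1/58520) = -25450976/337642786525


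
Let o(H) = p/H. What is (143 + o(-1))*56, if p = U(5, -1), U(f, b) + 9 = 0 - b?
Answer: 8456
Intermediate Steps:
U(f, b) = -9 - b (U(f, b) = -9 + (0 - b) = -9 - b)
p = -8 (p = -9 - 1*(-1) = -9 + 1 = -8)
o(H) = -8/H
(143 + o(-1))*56 = (143 - 8/(-1))*56 = (143 - 8*(-1))*56 = (143 + 8)*56 = 151*56 = 8456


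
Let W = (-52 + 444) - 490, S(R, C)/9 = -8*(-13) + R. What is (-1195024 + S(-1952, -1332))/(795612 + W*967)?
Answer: -605828/350423 ≈ -1.7288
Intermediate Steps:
S(R, C) = 936 + 9*R (S(R, C) = 9*(-8*(-13) + R) = 9*(104 + R) = 936 + 9*R)
W = -98 (W = 392 - 490 = -98)
(-1195024 + S(-1952, -1332))/(795612 + W*967) = (-1195024 + (936 + 9*(-1952)))/(795612 - 98*967) = (-1195024 + (936 - 17568))/(795612 - 94766) = (-1195024 - 16632)/700846 = -1211656*1/700846 = -605828/350423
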